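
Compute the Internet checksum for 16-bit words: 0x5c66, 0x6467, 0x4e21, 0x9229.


Sum all words (with carry folding):
+ 0x5c66 = 0x5c66
+ 0x6467 = 0xc0cd
+ 0x4e21 = 0x0eef
+ 0x9229 = 0xa118
One's complement: ~0xa118
Checksum = 0x5ee7


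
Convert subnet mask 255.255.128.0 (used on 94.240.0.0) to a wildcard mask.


Subnet mask: 255.255.128.0
Wildcard = 255.255.255.255 - subnet mask
255 - 255 = 0
255 - 255 = 0
255 - 128 = 127
255 - 0 = 255
Wildcard: 0.0.127.255


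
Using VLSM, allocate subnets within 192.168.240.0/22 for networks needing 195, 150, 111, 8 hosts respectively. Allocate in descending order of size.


195 hosts -> /24 (254 usable): 192.168.240.0/24
150 hosts -> /24 (254 usable): 192.168.241.0/24
111 hosts -> /25 (126 usable): 192.168.242.0/25
8 hosts -> /28 (14 usable): 192.168.242.128/28
Allocation: 192.168.240.0/24 (195 hosts, 254 usable); 192.168.241.0/24 (150 hosts, 254 usable); 192.168.242.0/25 (111 hosts, 126 usable); 192.168.242.128/28 (8 hosts, 14 usable)


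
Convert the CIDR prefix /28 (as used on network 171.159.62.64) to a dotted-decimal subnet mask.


/28 means 28 network bits, 4 host bits
Binary: 11111111111111111111111111110000
Mask: 255.255.255.240


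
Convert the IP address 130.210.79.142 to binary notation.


130 = 10000010
210 = 11010010
79 = 01001111
142 = 10001110
Binary: 10000010.11010010.01001111.10001110


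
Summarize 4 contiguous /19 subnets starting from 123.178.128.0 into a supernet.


Original prefix: /19
Number of subnets: 4 = 2^2
New prefix = 19 - 2 = 17
Supernet: 123.178.128.0/17


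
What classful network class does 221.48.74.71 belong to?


First octet: 221
Binary: 11011101
110xxxxx -> Class C (192-223)
Class C, default mask 255.255.255.0 (/24)


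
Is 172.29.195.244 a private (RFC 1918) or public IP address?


RFC 1918 private ranges:
  10.0.0.0/8 (10.0.0.0 - 10.255.255.255)
  172.16.0.0/12 (172.16.0.0 - 172.31.255.255)
  192.168.0.0/16 (192.168.0.0 - 192.168.255.255)
Private (in 172.16.0.0/12)


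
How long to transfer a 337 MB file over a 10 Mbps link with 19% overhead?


Effective throughput = 10 * (1 - 19/100) = 8.1 Mbps
File size in Mb = 337 * 8 = 2696 Mb
Time = 2696 / 8.1
Time = 332.8395 seconds


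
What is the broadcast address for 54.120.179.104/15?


Network: 54.120.0.0/15
Host bits = 17
Set all host bits to 1:
Broadcast: 54.121.255.255


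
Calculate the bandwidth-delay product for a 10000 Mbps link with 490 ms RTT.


BDP = bandwidth * RTT
= 10000 Mbps * 490 ms
= 10000 * 1e6 * 490 / 1000 bits
= 4900000000 bits
= 612500000 bytes
= 598144.5312 KB
BDP = 4900000000 bits (612500000 bytes)


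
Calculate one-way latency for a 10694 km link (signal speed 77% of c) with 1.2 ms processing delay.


Speed = 0.77 * 3e5 km/s = 231000 km/s
Propagation delay = 10694 / 231000 = 0.0463 s = 46.2944 ms
Processing delay = 1.2 ms
Total one-way latency = 47.4944 ms


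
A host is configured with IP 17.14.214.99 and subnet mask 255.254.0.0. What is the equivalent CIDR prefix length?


Binary: 11111111.11111110.00000000.00000000
Count leading 1s
Prefix: /15


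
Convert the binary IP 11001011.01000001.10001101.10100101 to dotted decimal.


11001011 = 203
01000001 = 65
10001101 = 141
10100101 = 165
IP: 203.65.141.165


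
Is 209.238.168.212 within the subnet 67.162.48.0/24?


Subnet network: 67.162.48.0
Test IP AND mask: 209.238.168.0
No, 209.238.168.212 is not in 67.162.48.0/24


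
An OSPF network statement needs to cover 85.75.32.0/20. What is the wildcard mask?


Subnet mask: 255.255.240.0
Wildcard = 255.255.255.255 - subnet mask
255 - 255 = 0
255 - 255 = 0
255 - 240 = 15
255 - 0 = 255
Wildcard: 0.0.15.255


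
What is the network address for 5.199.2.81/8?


IP:   00000101.11000111.00000010.01010001
Mask: 11111111.00000000.00000000.00000000
AND operation:
Net:  00000101.00000000.00000000.00000000
Network: 5.0.0.0/8


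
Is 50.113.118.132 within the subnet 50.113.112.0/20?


Subnet network: 50.113.112.0
Test IP AND mask: 50.113.112.0
Yes, 50.113.118.132 is in 50.113.112.0/20


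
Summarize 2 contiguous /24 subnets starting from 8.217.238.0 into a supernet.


Original prefix: /24
Number of subnets: 2 = 2^1
New prefix = 24 - 1 = 23
Supernet: 8.217.238.0/23


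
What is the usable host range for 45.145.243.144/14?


Network: 45.144.0.0
Broadcast: 45.147.255.255
First usable = network + 1
Last usable = broadcast - 1
Range: 45.144.0.1 to 45.147.255.254


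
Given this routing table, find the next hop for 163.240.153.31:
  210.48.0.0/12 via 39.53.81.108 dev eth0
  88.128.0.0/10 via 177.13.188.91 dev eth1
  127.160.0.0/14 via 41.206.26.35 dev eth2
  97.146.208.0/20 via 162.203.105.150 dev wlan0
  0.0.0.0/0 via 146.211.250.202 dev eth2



Longest prefix match for 163.240.153.31:
  /12 210.48.0.0: no
  /10 88.128.0.0: no
  /14 127.160.0.0: no
  /20 97.146.208.0: no
  /0 0.0.0.0: MATCH
Selected: next-hop 146.211.250.202 via eth2 (matched /0)


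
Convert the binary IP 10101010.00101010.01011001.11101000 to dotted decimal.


10101010 = 170
00101010 = 42
01011001 = 89
11101000 = 232
IP: 170.42.89.232


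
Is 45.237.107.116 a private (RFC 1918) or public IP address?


RFC 1918 private ranges:
  10.0.0.0/8 (10.0.0.0 - 10.255.255.255)
  172.16.0.0/12 (172.16.0.0 - 172.31.255.255)
  192.168.0.0/16 (192.168.0.0 - 192.168.255.255)
Public (not in any RFC 1918 range)


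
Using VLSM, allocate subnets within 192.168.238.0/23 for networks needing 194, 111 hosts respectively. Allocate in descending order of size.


194 hosts -> /24 (254 usable): 192.168.238.0/24
111 hosts -> /25 (126 usable): 192.168.239.0/25
Allocation: 192.168.238.0/24 (194 hosts, 254 usable); 192.168.239.0/25 (111 hosts, 126 usable)


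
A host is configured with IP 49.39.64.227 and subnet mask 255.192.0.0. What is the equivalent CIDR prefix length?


Binary: 11111111.11000000.00000000.00000000
Count leading 1s
Prefix: /10


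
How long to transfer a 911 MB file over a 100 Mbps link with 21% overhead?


Effective throughput = 100 * (1 - 21/100) = 79 Mbps
File size in Mb = 911 * 8 = 7288 Mb
Time = 7288 / 79
Time = 92.2532 seconds


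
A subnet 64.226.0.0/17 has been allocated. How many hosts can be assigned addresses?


Host bits = 32 - 17 = 15
Total addresses = 2^15 = 32768
Usable = total - 2 (network and broadcast)
Usable hosts: 32766


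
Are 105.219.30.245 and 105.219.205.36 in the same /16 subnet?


Mask: 255.255.0.0
105.219.30.245 AND mask = 105.219.0.0
105.219.205.36 AND mask = 105.219.0.0
Yes, same subnet (105.219.0.0)


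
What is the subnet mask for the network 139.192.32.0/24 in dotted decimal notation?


/24 means 24 network bits, 8 host bits
Binary: 11111111111111111111111100000000
Mask: 255.255.255.0


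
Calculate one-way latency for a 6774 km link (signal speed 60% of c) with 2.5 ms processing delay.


Speed = 0.6 * 3e5 km/s = 180000 km/s
Propagation delay = 6774 / 180000 = 0.0376 s = 37.6333 ms
Processing delay = 2.5 ms
Total one-way latency = 40.1333 ms


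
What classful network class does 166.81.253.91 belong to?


First octet: 166
Binary: 10100110
10xxxxxx -> Class B (128-191)
Class B, default mask 255.255.0.0 (/16)


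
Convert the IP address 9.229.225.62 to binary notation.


9 = 00001001
229 = 11100101
225 = 11100001
62 = 00111110
Binary: 00001001.11100101.11100001.00111110


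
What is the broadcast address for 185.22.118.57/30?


Network: 185.22.118.56/30
Host bits = 2
Set all host bits to 1:
Broadcast: 185.22.118.59


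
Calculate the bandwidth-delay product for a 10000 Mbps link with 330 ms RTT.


BDP = bandwidth * RTT
= 10000 Mbps * 330 ms
= 10000 * 1e6 * 330 / 1000 bits
= 3300000000 bits
= 412500000 bytes
= 402832.0312 KB
BDP = 3300000000 bits (412500000 bytes)


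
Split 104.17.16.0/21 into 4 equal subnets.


New prefix = 21 + 2 = 23
Each subnet has 512 addresses
  104.17.16.0/23
  104.17.18.0/23
  104.17.20.0/23
  104.17.22.0/23
Subnets: 104.17.16.0/23, 104.17.18.0/23, 104.17.20.0/23, 104.17.22.0/23


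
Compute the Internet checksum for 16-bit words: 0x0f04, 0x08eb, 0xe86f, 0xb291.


Sum all words (with carry folding):
+ 0x0f04 = 0x0f04
+ 0x08eb = 0x17ef
+ 0xe86f = 0x005f
+ 0xb291 = 0xb2f0
One's complement: ~0xb2f0
Checksum = 0x4d0f


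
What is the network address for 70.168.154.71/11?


IP:   01000110.10101000.10011010.01000111
Mask: 11111111.11100000.00000000.00000000
AND operation:
Net:  01000110.10100000.00000000.00000000
Network: 70.160.0.0/11


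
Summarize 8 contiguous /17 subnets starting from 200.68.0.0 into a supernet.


Original prefix: /17
Number of subnets: 8 = 2^3
New prefix = 17 - 3 = 14
Supernet: 200.68.0.0/14


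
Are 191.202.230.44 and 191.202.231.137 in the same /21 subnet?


Mask: 255.255.248.0
191.202.230.44 AND mask = 191.202.224.0
191.202.231.137 AND mask = 191.202.224.0
Yes, same subnet (191.202.224.0)


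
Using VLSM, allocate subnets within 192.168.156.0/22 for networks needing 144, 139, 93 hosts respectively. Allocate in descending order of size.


144 hosts -> /24 (254 usable): 192.168.156.0/24
139 hosts -> /24 (254 usable): 192.168.157.0/24
93 hosts -> /25 (126 usable): 192.168.158.0/25
Allocation: 192.168.156.0/24 (144 hosts, 254 usable); 192.168.157.0/24 (139 hosts, 254 usable); 192.168.158.0/25 (93 hosts, 126 usable)


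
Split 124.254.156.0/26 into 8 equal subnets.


New prefix = 26 + 3 = 29
Each subnet has 8 addresses
  124.254.156.0/29
  124.254.156.8/29
  124.254.156.16/29
  124.254.156.24/29
  124.254.156.32/29
  124.254.156.40/29
  124.254.156.48/29
  124.254.156.56/29
Subnets: 124.254.156.0/29, 124.254.156.8/29, 124.254.156.16/29, 124.254.156.24/29, 124.254.156.32/29, 124.254.156.40/29, 124.254.156.48/29, 124.254.156.56/29


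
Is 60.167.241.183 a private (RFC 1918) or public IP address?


RFC 1918 private ranges:
  10.0.0.0/8 (10.0.0.0 - 10.255.255.255)
  172.16.0.0/12 (172.16.0.0 - 172.31.255.255)
  192.168.0.0/16 (192.168.0.0 - 192.168.255.255)
Public (not in any RFC 1918 range)


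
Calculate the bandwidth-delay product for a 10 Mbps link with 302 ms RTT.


BDP = bandwidth * RTT
= 10 Mbps * 302 ms
= 10 * 1e6 * 302 / 1000 bits
= 3020000 bits
= 377500 bytes
= 368.6523 KB
BDP = 3020000 bits (377500 bytes)


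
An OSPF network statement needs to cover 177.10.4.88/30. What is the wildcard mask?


Subnet mask: 255.255.255.252
Wildcard = 255.255.255.255 - subnet mask
255 - 255 = 0
255 - 255 = 0
255 - 255 = 0
255 - 252 = 3
Wildcard: 0.0.0.3


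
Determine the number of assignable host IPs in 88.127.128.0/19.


Host bits = 32 - 19 = 13
Total addresses = 2^13 = 8192
Usable = total - 2 (network and broadcast)
Usable hosts: 8190


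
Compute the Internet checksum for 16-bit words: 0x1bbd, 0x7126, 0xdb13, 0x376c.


Sum all words (with carry folding):
+ 0x1bbd = 0x1bbd
+ 0x7126 = 0x8ce3
+ 0xdb13 = 0x67f7
+ 0x376c = 0x9f63
One's complement: ~0x9f63
Checksum = 0x609c


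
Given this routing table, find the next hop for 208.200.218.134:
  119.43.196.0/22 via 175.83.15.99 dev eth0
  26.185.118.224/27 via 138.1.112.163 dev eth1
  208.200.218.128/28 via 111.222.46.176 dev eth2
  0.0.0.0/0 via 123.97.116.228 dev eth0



Longest prefix match for 208.200.218.134:
  /22 119.43.196.0: no
  /27 26.185.118.224: no
  /28 208.200.218.128: MATCH
  /0 0.0.0.0: MATCH
Selected: next-hop 111.222.46.176 via eth2 (matched /28)


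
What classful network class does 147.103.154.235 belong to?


First octet: 147
Binary: 10010011
10xxxxxx -> Class B (128-191)
Class B, default mask 255.255.0.0 (/16)


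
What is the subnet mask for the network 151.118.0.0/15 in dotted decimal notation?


/15 means 15 network bits, 17 host bits
Binary: 11111111111111100000000000000000
Mask: 255.254.0.0


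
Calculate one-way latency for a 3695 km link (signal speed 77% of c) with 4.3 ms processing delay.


Speed = 0.77 * 3e5 km/s = 231000 km/s
Propagation delay = 3695 / 231000 = 0.016 s = 15.9957 ms
Processing delay = 4.3 ms
Total one-way latency = 20.2957 ms


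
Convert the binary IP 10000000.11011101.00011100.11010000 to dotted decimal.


10000000 = 128
11011101 = 221
00011100 = 28
11010000 = 208
IP: 128.221.28.208


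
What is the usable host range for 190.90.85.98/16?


Network: 190.90.0.0
Broadcast: 190.90.255.255
First usable = network + 1
Last usable = broadcast - 1
Range: 190.90.0.1 to 190.90.255.254


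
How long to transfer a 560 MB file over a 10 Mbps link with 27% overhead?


Effective throughput = 10 * (1 - 27/100) = 7.3 Mbps
File size in Mb = 560 * 8 = 4480 Mb
Time = 4480 / 7.3
Time = 613.6986 seconds


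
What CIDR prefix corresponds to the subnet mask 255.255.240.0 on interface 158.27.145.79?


Binary: 11111111.11111111.11110000.00000000
Count leading 1s
Prefix: /20


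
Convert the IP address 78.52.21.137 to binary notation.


78 = 01001110
52 = 00110100
21 = 00010101
137 = 10001001
Binary: 01001110.00110100.00010101.10001001


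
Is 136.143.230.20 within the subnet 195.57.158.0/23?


Subnet network: 195.57.158.0
Test IP AND mask: 136.143.230.0
No, 136.143.230.20 is not in 195.57.158.0/23


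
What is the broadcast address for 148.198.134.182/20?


Network: 148.198.128.0/20
Host bits = 12
Set all host bits to 1:
Broadcast: 148.198.143.255


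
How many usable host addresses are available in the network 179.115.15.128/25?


Host bits = 32 - 25 = 7
Total addresses = 2^7 = 128
Usable = total - 2 (network and broadcast)
Usable hosts: 126


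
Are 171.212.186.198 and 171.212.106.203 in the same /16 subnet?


Mask: 255.255.0.0
171.212.186.198 AND mask = 171.212.0.0
171.212.106.203 AND mask = 171.212.0.0
Yes, same subnet (171.212.0.0)


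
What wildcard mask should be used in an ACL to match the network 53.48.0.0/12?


Subnet mask: 255.240.0.0
Wildcard = 255.255.255.255 - subnet mask
255 - 255 = 0
255 - 240 = 15
255 - 0 = 255
255 - 0 = 255
Wildcard: 0.15.255.255


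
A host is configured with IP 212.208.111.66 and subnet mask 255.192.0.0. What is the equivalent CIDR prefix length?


Binary: 11111111.11000000.00000000.00000000
Count leading 1s
Prefix: /10


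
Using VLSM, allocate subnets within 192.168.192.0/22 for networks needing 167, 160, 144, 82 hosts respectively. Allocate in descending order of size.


167 hosts -> /24 (254 usable): 192.168.192.0/24
160 hosts -> /24 (254 usable): 192.168.193.0/24
144 hosts -> /24 (254 usable): 192.168.194.0/24
82 hosts -> /25 (126 usable): 192.168.195.0/25
Allocation: 192.168.192.0/24 (167 hosts, 254 usable); 192.168.193.0/24 (160 hosts, 254 usable); 192.168.194.0/24 (144 hosts, 254 usable); 192.168.195.0/25 (82 hosts, 126 usable)


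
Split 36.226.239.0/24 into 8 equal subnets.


New prefix = 24 + 3 = 27
Each subnet has 32 addresses
  36.226.239.0/27
  36.226.239.32/27
  36.226.239.64/27
  36.226.239.96/27
  36.226.239.128/27
  36.226.239.160/27
  36.226.239.192/27
  36.226.239.224/27
Subnets: 36.226.239.0/27, 36.226.239.32/27, 36.226.239.64/27, 36.226.239.96/27, 36.226.239.128/27, 36.226.239.160/27, 36.226.239.192/27, 36.226.239.224/27


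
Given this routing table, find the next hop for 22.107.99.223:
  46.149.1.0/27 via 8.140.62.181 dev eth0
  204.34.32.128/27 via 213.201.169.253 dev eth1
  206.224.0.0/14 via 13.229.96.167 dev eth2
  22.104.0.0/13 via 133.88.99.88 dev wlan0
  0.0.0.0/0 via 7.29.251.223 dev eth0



Longest prefix match for 22.107.99.223:
  /27 46.149.1.0: no
  /27 204.34.32.128: no
  /14 206.224.0.0: no
  /13 22.104.0.0: MATCH
  /0 0.0.0.0: MATCH
Selected: next-hop 133.88.99.88 via wlan0 (matched /13)


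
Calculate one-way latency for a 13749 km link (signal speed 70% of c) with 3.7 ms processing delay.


Speed = 0.7 * 3e5 km/s = 210000 km/s
Propagation delay = 13749 / 210000 = 0.0655 s = 65.4714 ms
Processing delay = 3.7 ms
Total one-way latency = 69.1714 ms


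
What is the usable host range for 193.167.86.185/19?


Network: 193.167.64.0
Broadcast: 193.167.95.255
First usable = network + 1
Last usable = broadcast - 1
Range: 193.167.64.1 to 193.167.95.254


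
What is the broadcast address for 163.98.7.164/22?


Network: 163.98.4.0/22
Host bits = 10
Set all host bits to 1:
Broadcast: 163.98.7.255


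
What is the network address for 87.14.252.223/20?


IP:   01010111.00001110.11111100.11011111
Mask: 11111111.11111111.11110000.00000000
AND operation:
Net:  01010111.00001110.11110000.00000000
Network: 87.14.240.0/20


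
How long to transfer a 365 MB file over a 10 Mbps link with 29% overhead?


Effective throughput = 10 * (1 - 29/100) = 7.1 Mbps
File size in Mb = 365 * 8 = 2920 Mb
Time = 2920 / 7.1
Time = 411.2676 seconds


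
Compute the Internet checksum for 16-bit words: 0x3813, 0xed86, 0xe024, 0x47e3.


Sum all words (with carry folding):
+ 0x3813 = 0x3813
+ 0xed86 = 0x259a
+ 0xe024 = 0x05bf
+ 0x47e3 = 0x4da2
One's complement: ~0x4da2
Checksum = 0xb25d


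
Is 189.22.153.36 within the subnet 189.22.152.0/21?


Subnet network: 189.22.152.0
Test IP AND mask: 189.22.152.0
Yes, 189.22.153.36 is in 189.22.152.0/21


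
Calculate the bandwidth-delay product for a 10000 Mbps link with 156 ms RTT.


BDP = bandwidth * RTT
= 10000 Mbps * 156 ms
= 10000 * 1e6 * 156 / 1000 bits
= 1560000000 bits
= 195000000 bytes
= 190429.6875 KB
BDP = 1560000000 bits (195000000 bytes)


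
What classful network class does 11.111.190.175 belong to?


First octet: 11
Binary: 00001011
0xxxxxxx -> Class A (1-126)
Class A, default mask 255.0.0.0 (/8)


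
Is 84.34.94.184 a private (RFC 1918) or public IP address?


RFC 1918 private ranges:
  10.0.0.0/8 (10.0.0.0 - 10.255.255.255)
  172.16.0.0/12 (172.16.0.0 - 172.31.255.255)
  192.168.0.0/16 (192.168.0.0 - 192.168.255.255)
Public (not in any RFC 1918 range)


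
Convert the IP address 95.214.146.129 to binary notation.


95 = 01011111
214 = 11010110
146 = 10010010
129 = 10000001
Binary: 01011111.11010110.10010010.10000001


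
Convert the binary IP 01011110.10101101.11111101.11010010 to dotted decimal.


01011110 = 94
10101101 = 173
11111101 = 253
11010010 = 210
IP: 94.173.253.210


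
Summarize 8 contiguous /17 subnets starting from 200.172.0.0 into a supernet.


Original prefix: /17
Number of subnets: 8 = 2^3
New prefix = 17 - 3 = 14
Supernet: 200.172.0.0/14


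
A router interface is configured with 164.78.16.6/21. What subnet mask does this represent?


/21 means 21 network bits, 11 host bits
Binary: 11111111111111111111100000000000
Mask: 255.255.248.0


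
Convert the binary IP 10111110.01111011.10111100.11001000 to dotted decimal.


10111110 = 190
01111011 = 123
10111100 = 188
11001000 = 200
IP: 190.123.188.200


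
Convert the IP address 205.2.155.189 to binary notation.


205 = 11001101
2 = 00000010
155 = 10011011
189 = 10111101
Binary: 11001101.00000010.10011011.10111101


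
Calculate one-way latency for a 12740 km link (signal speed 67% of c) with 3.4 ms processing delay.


Speed = 0.67 * 3e5 km/s = 201000 km/s
Propagation delay = 12740 / 201000 = 0.0634 s = 63.3831 ms
Processing delay = 3.4 ms
Total one-way latency = 66.7831 ms


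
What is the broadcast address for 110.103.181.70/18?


Network: 110.103.128.0/18
Host bits = 14
Set all host bits to 1:
Broadcast: 110.103.191.255


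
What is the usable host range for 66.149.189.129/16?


Network: 66.149.0.0
Broadcast: 66.149.255.255
First usable = network + 1
Last usable = broadcast - 1
Range: 66.149.0.1 to 66.149.255.254


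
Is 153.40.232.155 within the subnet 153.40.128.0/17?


Subnet network: 153.40.128.0
Test IP AND mask: 153.40.128.0
Yes, 153.40.232.155 is in 153.40.128.0/17


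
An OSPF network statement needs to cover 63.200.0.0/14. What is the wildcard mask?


Subnet mask: 255.252.0.0
Wildcard = 255.255.255.255 - subnet mask
255 - 255 = 0
255 - 252 = 3
255 - 0 = 255
255 - 0 = 255
Wildcard: 0.3.255.255


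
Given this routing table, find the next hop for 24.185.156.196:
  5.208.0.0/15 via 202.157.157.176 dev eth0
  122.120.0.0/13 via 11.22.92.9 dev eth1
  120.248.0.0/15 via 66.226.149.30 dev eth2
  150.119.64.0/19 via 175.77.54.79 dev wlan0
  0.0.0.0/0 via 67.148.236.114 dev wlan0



Longest prefix match for 24.185.156.196:
  /15 5.208.0.0: no
  /13 122.120.0.0: no
  /15 120.248.0.0: no
  /19 150.119.64.0: no
  /0 0.0.0.0: MATCH
Selected: next-hop 67.148.236.114 via wlan0 (matched /0)


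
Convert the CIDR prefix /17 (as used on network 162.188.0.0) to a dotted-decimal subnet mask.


/17 means 17 network bits, 15 host bits
Binary: 11111111111111111000000000000000
Mask: 255.255.128.0


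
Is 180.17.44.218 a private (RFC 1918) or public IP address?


RFC 1918 private ranges:
  10.0.0.0/8 (10.0.0.0 - 10.255.255.255)
  172.16.0.0/12 (172.16.0.0 - 172.31.255.255)
  192.168.0.0/16 (192.168.0.0 - 192.168.255.255)
Public (not in any RFC 1918 range)


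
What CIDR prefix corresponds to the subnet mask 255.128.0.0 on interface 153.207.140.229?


Binary: 11111111.10000000.00000000.00000000
Count leading 1s
Prefix: /9


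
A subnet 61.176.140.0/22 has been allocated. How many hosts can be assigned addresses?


Host bits = 32 - 22 = 10
Total addresses = 2^10 = 1024
Usable = total - 2 (network and broadcast)
Usable hosts: 1022


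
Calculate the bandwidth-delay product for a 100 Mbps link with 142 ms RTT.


BDP = bandwidth * RTT
= 100 Mbps * 142 ms
= 100 * 1e6 * 142 / 1000 bits
= 14200000 bits
= 1775000 bytes
= 1733.3984 KB
BDP = 14200000 bits (1775000 bytes)


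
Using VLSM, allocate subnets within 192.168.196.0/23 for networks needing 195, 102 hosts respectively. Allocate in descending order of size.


195 hosts -> /24 (254 usable): 192.168.196.0/24
102 hosts -> /25 (126 usable): 192.168.197.0/25
Allocation: 192.168.196.0/24 (195 hosts, 254 usable); 192.168.197.0/25 (102 hosts, 126 usable)


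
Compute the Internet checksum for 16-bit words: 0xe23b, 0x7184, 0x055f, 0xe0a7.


Sum all words (with carry folding):
+ 0xe23b = 0xe23b
+ 0x7184 = 0x53c0
+ 0x055f = 0x591f
+ 0xe0a7 = 0x39c7
One's complement: ~0x39c7
Checksum = 0xc638


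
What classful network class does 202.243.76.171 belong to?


First octet: 202
Binary: 11001010
110xxxxx -> Class C (192-223)
Class C, default mask 255.255.255.0 (/24)


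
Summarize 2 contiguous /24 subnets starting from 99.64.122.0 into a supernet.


Original prefix: /24
Number of subnets: 2 = 2^1
New prefix = 24 - 1 = 23
Supernet: 99.64.122.0/23


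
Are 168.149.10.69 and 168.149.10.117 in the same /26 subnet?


Mask: 255.255.255.192
168.149.10.69 AND mask = 168.149.10.64
168.149.10.117 AND mask = 168.149.10.64
Yes, same subnet (168.149.10.64)


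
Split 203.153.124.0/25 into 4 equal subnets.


New prefix = 25 + 2 = 27
Each subnet has 32 addresses
  203.153.124.0/27
  203.153.124.32/27
  203.153.124.64/27
  203.153.124.96/27
Subnets: 203.153.124.0/27, 203.153.124.32/27, 203.153.124.64/27, 203.153.124.96/27


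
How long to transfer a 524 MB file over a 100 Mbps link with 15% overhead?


Effective throughput = 100 * (1 - 15/100) = 85 Mbps
File size in Mb = 524 * 8 = 4192 Mb
Time = 4192 / 85
Time = 49.3176 seconds


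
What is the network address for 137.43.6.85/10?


IP:   10001001.00101011.00000110.01010101
Mask: 11111111.11000000.00000000.00000000
AND operation:
Net:  10001001.00000000.00000000.00000000
Network: 137.0.0.0/10


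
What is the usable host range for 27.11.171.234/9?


Network: 27.0.0.0
Broadcast: 27.127.255.255
First usable = network + 1
Last usable = broadcast - 1
Range: 27.0.0.1 to 27.127.255.254


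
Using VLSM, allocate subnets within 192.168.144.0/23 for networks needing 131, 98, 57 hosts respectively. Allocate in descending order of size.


131 hosts -> /24 (254 usable): 192.168.144.0/24
98 hosts -> /25 (126 usable): 192.168.145.0/25
57 hosts -> /26 (62 usable): 192.168.145.128/26
Allocation: 192.168.144.0/24 (131 hosts, 254 usable); 192.168.145.0/25 (98 hosts, 126 usable); 192.168.145.128/26 (57 hosts, 62 usable)


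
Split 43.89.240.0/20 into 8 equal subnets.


New prefix = 20 + 3 = 23
Each subnet has 512 addresses
  43.89.240.0/23
  43.89.242.0/23
  43.89.244.0/23
  43.89.246.0/23
  43.89.248.0/23
  43.89.250.0/23
  43.89.252.0/23
  43.89.254.0/23
Subnets: 43.89.240.0/23, 43.89.242.0/23, 43.89.244.0/23, 43.89.246.0/23, 43.89.248.0/23, 43.89.250.0/23, 43.89.252.0/23, 43.89.254.0/23


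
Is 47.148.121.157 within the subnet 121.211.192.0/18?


Subnet network: 121.211.192.0
Test IP AND mask: 47.148.64.0
No, 47.148.121.157 is not in 121.211.192.0/18


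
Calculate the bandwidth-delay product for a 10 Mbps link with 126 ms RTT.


BDP = bandwidth * RTT
= 10 Mbps * 126 ms
= 10 * 1e6 * 126 / 1000 bits
= 1260000 bits
= 157500 bytes
= 153.8086 KB
BDP = 1260000 bits (157500 bytes)


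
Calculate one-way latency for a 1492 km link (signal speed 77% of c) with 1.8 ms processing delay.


Speed = 0.77 * 3e5 km/s = 231000 km/s
Propagation delay = 1492 / 231000 = 0.0065 s = 6.4589 ms
Processing delay = 1.8 ms
Total one-way latency = 8.2589 ms


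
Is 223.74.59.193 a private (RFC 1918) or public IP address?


RFC 1918 private ranges:
  10.0.0.0/8 (10.0.0.0 - 10.255.255.255)
  172.16.0.0/12 (172.16.0.0 - 172.31.255.255)
  192.168.0.0/16 (192.168.0.0 - 192.168.255.255)
Public (not in any RFC 1918 range)


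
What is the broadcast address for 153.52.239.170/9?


Network: 153.0.0.0/9
Host bits = 23
Set all host bits to 1:
Broadcast: 153.127.255.255


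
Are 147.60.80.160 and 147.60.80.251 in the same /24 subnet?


Mask: 255.255.255.0
147.60.80.160 AND mask = 147.60.80.0
147.60.80.251 AND mask = 147.60.80.0
Yes, same subnet (147.60.80.0)


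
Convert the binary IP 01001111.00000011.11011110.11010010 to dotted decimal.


01001111 = 79
00000011 = 3
11011110 = 222
11010010 = 210
IP: 79.3.222.210


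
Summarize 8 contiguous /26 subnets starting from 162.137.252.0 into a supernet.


Original prefix: /26
Number of subnets: 8 = 2^3
New prefix = 26 - 3 = 23
Supernet: 162.137.252.0/23


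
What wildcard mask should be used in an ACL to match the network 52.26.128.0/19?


Subnet mask: 255.255.224.0
Wildcard = 255.255.255.255 - subnet mask
255 - 255 = 0
255 - 255 = 0
255 - 224 = 31
255 - 0 = 255
Wildcard: 0.0.31.255


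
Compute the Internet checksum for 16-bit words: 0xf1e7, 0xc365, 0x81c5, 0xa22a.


Sum all words (with carry folding):
+ 0xf1e7 = 0xf1e7
+ 0xc365 = 0xb54d
+ 0x81c5 = 0x3713
+ 0xa22a = 0xd93d
One's complement: ~0xd93d
Checksum = 0x26c2


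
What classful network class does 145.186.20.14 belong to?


First octet: 145
Binary: 10010001
10xxxxxx -> Class B (128-191)
Class B, default mask 255.255.0.0 (/16)


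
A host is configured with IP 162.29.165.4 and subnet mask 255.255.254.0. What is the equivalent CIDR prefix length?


Binary: 11111111.11111111.11111110.00000000
Count leading 1s
Prefix: /23


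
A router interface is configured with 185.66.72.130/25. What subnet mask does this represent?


/25 means 25 network bits, 7 host bits
Binary: 11111111111111111111111110000000
Mask: 255.255.255.128


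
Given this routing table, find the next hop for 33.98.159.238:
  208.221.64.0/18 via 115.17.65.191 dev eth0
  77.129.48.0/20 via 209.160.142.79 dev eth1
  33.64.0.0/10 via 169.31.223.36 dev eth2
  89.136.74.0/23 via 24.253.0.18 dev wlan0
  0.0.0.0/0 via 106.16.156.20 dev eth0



Longest prefix match for 33.98.159.238:
  /18 208.221.64.0: no
  /20 77.129.48.0: no
  /10 33.64.0.0: MATCH
  /23 89.136.74.0: no
  /0 0.0.0.0: MATCH
Selected: next-hop 169.31.223.36 via eth2 (matched /10)


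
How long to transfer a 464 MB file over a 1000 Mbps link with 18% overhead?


Effective throughput = 1000 * (1 - 18/100) = 820.0 Mbps
File size in Mb = 464 * 8 = 3712 Mb
Time = 3712 / 820.0
Time = 4.5268 seconds


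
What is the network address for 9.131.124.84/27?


IP:   00001001.10000011.01111100.01010100
Mask: 11111111.11111111.11111111.11100000
AND operation:
Net:  00001001.10000011.01111100.01000000
Network: 9.131.124.64/27


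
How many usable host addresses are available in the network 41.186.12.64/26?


Host bits = 32 - 26 = 6
Total addresses = 2^6 = 64
Usable = total - 2 (network and broadcast)
Usable hosts: 62


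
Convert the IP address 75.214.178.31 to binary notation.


75 = 01001011
214 = 11010110
178 = 10110010
31 = 00011111
Binary: 01001011.11010110.10110010.00011111


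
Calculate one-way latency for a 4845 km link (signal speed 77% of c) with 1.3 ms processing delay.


Speed = 0.77 * 3e5 km/s = 231000 km/s
Propagation delay = 4845 / 231000 = 0.021 s = 20.974 ms
Processing delay = 1.3 ms
Total one-way latency = 22.274 ms


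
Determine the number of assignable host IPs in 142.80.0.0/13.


Host bits = 32 - 13 = 19
Total addresses = 2^19 = 524288
Usable = total - 2 (network and broadcast)
Usable hosts: 524286


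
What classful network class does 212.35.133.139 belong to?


First octet: 212
Binary: 11010100
110xxxxx -> Class C (192-223)
Class C, default mask 255.255.255.0 (/24)


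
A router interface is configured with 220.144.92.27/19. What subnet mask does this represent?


/19 means 19 network bits, 13 host bits
Binary: 11111111111111111110000000000000
Mask: 255.255.224.0


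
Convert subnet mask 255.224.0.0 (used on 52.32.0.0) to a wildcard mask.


Subnet mask: 255.224.0.0
Wildcard = 255.255.255.255 - subnet mask
255 - 255 = 0
255 - 224 = 31
255 - 0 = 255
255 - 0 = 255
Wildcard: 0.31.255.255


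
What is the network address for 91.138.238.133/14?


IP:   01011011.10001010.11101110.10000101
Mask: 11111111.11111100.00000000.00000000
AND operation:
Net:  01011011.10001000.00000000.00000000
Network: 91.136.0.0/14


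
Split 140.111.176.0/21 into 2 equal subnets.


New prefix = 21 + 1 = 22
Each subnet has 1024 addresses
  140.111.176.0/22
  140.111.180.0/22
Subnets: 140.111.176.0/22, 140.111.180.0/22


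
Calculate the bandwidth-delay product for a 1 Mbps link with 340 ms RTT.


BDP = bandwidth * RTT
= 1 Mbps * 340 ms
= 1 * 1e6 * 340 / 1000 bits
= 340000 bits
= 42500 bytes
= 41.5039 KB
BDP = 340000 bits (42500 bytes)


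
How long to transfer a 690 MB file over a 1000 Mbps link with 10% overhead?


Effective throughput = 1000 * (1 - 10/100) = 900 Mbps
File size in Mb = 690 * 8 = 5520 Mb
Time = 5520 / 900
Time = 6.1333 seconds


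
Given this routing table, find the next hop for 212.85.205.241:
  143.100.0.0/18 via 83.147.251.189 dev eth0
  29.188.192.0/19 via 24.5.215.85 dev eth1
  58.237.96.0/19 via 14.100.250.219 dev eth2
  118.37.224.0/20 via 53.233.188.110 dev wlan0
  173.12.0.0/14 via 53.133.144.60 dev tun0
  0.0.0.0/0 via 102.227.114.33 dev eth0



Longest prefix match for 212.85.205.241:
  /18 143.100.0.0: no
  /19 29.188.192.0: no
  /19 58.237.96.0: no
  /20 118.37.224.0: no
  /14 173.12.0.0: no
  /0 0.0.0.0: MATCH
Selected: next-hop 102.227.114.33 via eth0 (matched /0)


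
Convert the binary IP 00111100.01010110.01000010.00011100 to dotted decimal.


00111100 = 60
01010110 = 86
01000010 = 66
00011100 = 28
IP: 60.86.66.28


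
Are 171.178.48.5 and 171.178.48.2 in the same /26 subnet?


Mask: 255.255.255.192
171.178.48.5 AND mask = 171.178.48.0
171.178.48.2 AND mask = 171.178.48.0
Yes, same subnet (171.178.48.0)


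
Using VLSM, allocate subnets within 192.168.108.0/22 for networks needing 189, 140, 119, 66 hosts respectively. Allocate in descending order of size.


189 hosts -> /24 (254 usable): 192.168.108.0/24
140 hosts -> /24 (254 usable): 192.168.109.0/24
119 hosts -> /25 (126 usable): 192.168.110.0/25
66 hosts -> /25 (126 usable): 192.168.110.128/25
Allocation: 192.168.108.0/24 (189 hosts, 254 usable); 192.168.109.0/24 (140 hosts, 254 usable); 192.168.110.0/25 (119 hosts, 126 usable); 192.168.110.128/25 (66 hosts, 126 usable)


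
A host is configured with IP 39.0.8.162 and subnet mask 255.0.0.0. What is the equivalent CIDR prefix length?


Binary: 11111111.00000000.00000000.00000000
Count leading 1s
Prefix: /8


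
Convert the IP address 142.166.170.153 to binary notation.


142 = 10001110
166 = 10100110
170 = 10101010
153 = 10011001
Binary: 10001110.10100110.10101010.10011001


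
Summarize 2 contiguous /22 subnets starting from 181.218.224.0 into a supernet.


Original prefix: /22
Number of subnets: 2 = 2^1
New prefix = 22 - 1 = 21
Supernet: 181.218.224.0/21


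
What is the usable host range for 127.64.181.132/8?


Network: 127.0.0.0
Broadcast: 127.255.255.255
First usable = network + 1
Last usable = broadcast - 1
Range: 127.0.0.1 to 127.255.255.254


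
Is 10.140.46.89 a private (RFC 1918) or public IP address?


RFC 1918 private ranges:
  10.0.0.0/8 (10.0.0.0 - 10.255.255.255)
  172.16.0.0/12 (172.16.0.0 - 172.31.255.255)
  192.168.0.0/16 (192.168.0.0 - 192.168.255.255)
Private (in 10.0.0.0/8)


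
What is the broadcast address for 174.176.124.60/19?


Network: 174.176.96.0/19
Host bits = 13
Set all host bits to 1:
Broadcast: 174.176.127.255


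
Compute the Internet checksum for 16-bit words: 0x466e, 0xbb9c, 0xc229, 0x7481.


Sum all words (with carry folding):
+ 0x466e = 0x466e
+ 0xbb9c = 0x020b
+ 0xc229 = 0xc434
+ 0x7481 = 0x38b6
One's complement: ~0x38b6
Checksum = 0xc749


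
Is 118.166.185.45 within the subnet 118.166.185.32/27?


Subnet network: 118.166.185.32
Test IP AND mask: 118.166.185.32
Yes, 118.166.185.45 is in 118.166.185.32/27


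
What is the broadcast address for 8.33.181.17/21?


Network: 8.33.176.0/21
Host bits = 11
Set all host bits to 1:
Broadcast: 8.33.183.255


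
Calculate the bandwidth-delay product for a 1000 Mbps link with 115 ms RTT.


BDP = bandwidth * RTT
= 1000 Mbps * 115 ms
= 1000 * 1e6 * 115 / 1000 bits
= 115000000 bits
= 14375000 bytes
= 14038.0859 KB
BDP = 115000000 bits (14375000 bytes)


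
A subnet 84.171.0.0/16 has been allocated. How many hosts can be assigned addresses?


Host bits = 32 - 16 = 16
Total addresses = 2^16 = 65536
Usable = total - 2 (network and broadcast)
Usable hosts: 65534


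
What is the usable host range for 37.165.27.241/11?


Network: 37.160.0.0
Broadcast: 37.191.255.255
First usable = network + 1
Last usable = broadcast - 1
Range: 37.160.0.1 to 37.191.255.254


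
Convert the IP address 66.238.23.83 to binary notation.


66 = 01000010
238 = 11101110
23 = 00010111
83 = 01010011
Binary: 01000010.11101110.00010111.01010011


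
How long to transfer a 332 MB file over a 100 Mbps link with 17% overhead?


Effective throughput = 100 * (1 - 17/100) = 83 Mbps
File size in Mb = 332 * 8 = 2656 Mb
Time = 2656 / 83
Time = 32 seconds


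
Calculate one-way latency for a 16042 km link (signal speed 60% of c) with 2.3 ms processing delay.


Speed = 0.6 * 3e5 km/s = 180000 km/s
Propagation delay = 16042 / 180000 = 0.0891 s = 89.1222 ms
Processing delay = 2.3 ms
Total one-way latency = 91.4222 ms


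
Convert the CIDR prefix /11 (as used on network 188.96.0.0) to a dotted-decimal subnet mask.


/11 means 11 network bits, 21 host bits
Binary: 11111111111000000000000000000000
Mask: 255.224.0.0


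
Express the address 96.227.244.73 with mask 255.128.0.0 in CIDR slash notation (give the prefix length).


Binary: 11111111.10000000.00000000.00000000
Count leading 1s
Prefix: /9


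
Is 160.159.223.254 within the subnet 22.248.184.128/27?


Subnet network: 22.248.184.128
Test IP AND mask: 160.159.223.224
No, 160.159.223.254 is not in 22.248.184.128/27


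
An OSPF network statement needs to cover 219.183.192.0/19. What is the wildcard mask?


Subnet mask: 255.255.224.0
Wildcard = 255.255.255.255 - subnet mask
255 - 255 = 0
255 - 255 = 0
255 - 224 = 31
255 - 0 = 255
Wildcard: 0.0.31.255


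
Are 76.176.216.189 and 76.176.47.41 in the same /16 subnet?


Mask: 255.255.0.0
76.176.216.189 AND mask = 76.176.0.0
76.176.47.41 AND mask = 76.176.0.0
Yes, same subnet (76.176.0.0)


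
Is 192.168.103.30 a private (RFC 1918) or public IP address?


RFC 1918 private ranges:
  10.0.0.0/8 (10.0.0.0 - 10.255.255.255)
  172.16.0.0/12 (172.16.0.0 - 172.31.255.255)
  192.168.0.0/16 (192.168.0.0 - 192.168.255.255)
Private (in 192.168.0.0/16)


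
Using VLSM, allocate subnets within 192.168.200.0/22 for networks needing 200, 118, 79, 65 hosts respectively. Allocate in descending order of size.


200 hosts -> /24 (254 usable): 192.168.200.0/24
118 hosts -> /25 (126 usable): 192.168.201.0/25
79 hosts -> /25 (126 usable): 192.168.201.128/25
65 hosts -> /25 (126 usable): 192.168.202.0/25
Allocation: 192.168.200.0/24 (200 hosts, 254 usable); 192.168.201.0/25 (118 hosts, 126 usable); 192.168.201.128/25 (79 hosts, 126 usable); 192.168.202.0/25 (65 hosts, 126 usable)


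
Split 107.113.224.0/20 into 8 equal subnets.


New prefix = 20 + 3 = 23
Each subnet has 512 addresses
  107.113.224.0/23
  107.113.226.0/23
  107.113.228.0/23
  107.113.230.0/23
  107.113.232.0/23
  107.113.234.0/23
  107.113.236.0/23
  107.113.238.0/23
Subnets: 107.113.224.0/23, 107.113.226.0/23, 107.113.228.0/23, 107.113.230.0/23, 107.113.232.0/23, 107.113.234.0/23, 107.113.236.0/23, 107.113.238.0/23


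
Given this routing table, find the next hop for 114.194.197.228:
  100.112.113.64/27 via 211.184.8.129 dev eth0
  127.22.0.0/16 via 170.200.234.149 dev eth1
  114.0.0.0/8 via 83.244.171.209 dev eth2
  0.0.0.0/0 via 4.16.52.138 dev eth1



Longest prefix match for 114.194.197.228:
  /27 100.112.113.64: no
  /16 127.22.0.0: no
  /8 114.0.0.0: MATCH
  /0 0.0.0.0: MATCH
Selected: next-hop 83.244.171.209 via eth2 (matched /8)


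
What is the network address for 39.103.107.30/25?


IP:   00100111.01100111.01101011.00011110
Mask: 11111111.11111111.11111111.10000000
AND operation:
Net:  00100111.01100111.01101011.00000000
Network: 39.103.107.0/25


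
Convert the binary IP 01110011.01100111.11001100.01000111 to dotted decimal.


01110011 = 115
01100111 = 103
11001100 = 204
01000111 = 71
IP: 115.103.204.71


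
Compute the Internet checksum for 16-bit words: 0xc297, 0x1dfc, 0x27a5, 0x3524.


Sum all words (with carry folding):
+ 0xc297 = 0xc297
+ 0x1dfc = 0xe093
+ 0x27a5 = 0x0839
+ 0x3524 = 0x3d5d
One's complement: ~0x3d5d
Checksum = 0xc2a2


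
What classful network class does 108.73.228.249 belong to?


First octet: 108
Binary: 01101100
0xxxxxxx -> Class A (1-126)
Class A, default mask 255.0.0.0 (/8)


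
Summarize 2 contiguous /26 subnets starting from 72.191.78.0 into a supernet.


Original prefix: /26
Number of subnets: 2 = 2^1
New prefix = 26 - 1 = 25
Supernet: 72.191.78.0/25


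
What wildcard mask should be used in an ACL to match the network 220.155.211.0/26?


Subnet mask: 255.255.255.192
Wildcard = 255.255.255.255 - subnet mask
255 - 255 = 0
255 - 255 = 0
255 - 255 = 0
255 - 192 = 63
Wildcard: 0.0.0.63


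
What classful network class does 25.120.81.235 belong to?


First octet: 25
Binary: 00011001
0xxxxxxx -> Class A (1-126)
Class A, default mask 255.0.0.0 (/8)


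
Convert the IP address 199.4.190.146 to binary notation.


199 = 11000111
4 = 00000100
190 = 10111110
146 = 10010010
Binary: 11000111.00000100.10111110.10010010


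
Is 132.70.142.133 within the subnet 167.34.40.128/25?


Subnet network: 167.34.40.128
Test IP AND mask: 132.70.142.128
No, 132.70.142.133 is not in 167.34.40.128/25


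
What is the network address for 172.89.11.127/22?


IP:   10101100.01011001.00001011.01111111
Mask: 11111111.11111111.11111100.00000000
AND operation:
Net:  10101100.01011001.00001000.00000000
Network: 172.89.8.0/22


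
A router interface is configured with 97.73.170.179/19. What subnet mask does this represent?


/19 means 19 network bits, 13 host bits
Binary: 11111111111111111110000000000000
Mask: 255.255.224.0
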